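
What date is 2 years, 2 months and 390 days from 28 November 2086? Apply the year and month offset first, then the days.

Counting forward 2 years, 2 months and 390 days from November 28, 2086: first the month/year part, then the days.
+2 years → 2088; month 11 + 2 = 13, which is month 1 of year 2089 → January 2089.
Day 28 is valid in January, giving January 28, 2089.
Now add 390 days from January 28, 2089.
January has 31 days, so 31 − 28 = 3 days remain after January 28, 2089; 390 − 3 = 387 left.
February 2089 has 28 days (2089 is not a leap year): 387 − 28 = 359 left.
March 2089 has 31 days: 359 − 31 = 328 left.
April 2089 has 30 days: 328 − 30 = 298 left.
May 2089 has 31 days: 298 − 31 = 267 left.
June 2089 has 30 days: 267 − 30 = 237 left.
July 2089 has 31 days: 237 − 31 = 206 left.
August 2089 has 31 days: 206 − 31 = 175 left.
September 2089 has 30 days: 175 − 30 = 145 left.
October 2089 has 31 days: 145 − 31 = 114 left.
November 2089 has 30 days: 114 − 30 = 84 left.
December 2089 has 31 days: 84 − 31 = 53 left.
January 2090 has 31 days: 53 − 31 = 22 left.
22 days into February 2090 → February 22, 2090.

February 22, 2090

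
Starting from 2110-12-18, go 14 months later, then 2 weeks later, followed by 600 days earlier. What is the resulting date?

Advancing 14 months from December 18, 2110:
month 12 + 14 = 26, which is month 2 of year 2112 → February 2112.
Day 18 is valid in February, giving February 18, 2112.
Adding 2 weeks (= 14 days) from February 18, 2112:
February has 29 days, so 29 − 18 = 11 days remain after February 18, 2112; 14 − 11 = 3 left.
3 days into March 2112 → March 3, 2112.
Going back 600 days from March 3, 2112:
Going back 3 days from March 3, 2112 reaches the end of the previous month; 600 − 3 = 597 left.
February 2112 has 29 days (2112 is a leap year): 597 − 29 = 568 left.
January 2112 has 31 days: 568 − 31 = 537 left.
December 2111 has 31 days: 537 − 31 = 506 left.
November 2111 has 30 days: 506 − 30 = 476 left.
October 2111 has 31 days: 476 − 31 = 445 left.
September 2111 has 30 days: 445 − 30 = 415 left.
August 2111 has 31 days: 415 − 31 = 384 left.
July 2111 has 31 days: 384 − 31 = 353 left.
June 2111 has 30 days: 353 − 30 = 323 left.
May 2111 has 31 days: 323 − 31 = 292 left.
April 2111 has 30 days: 292 − 30 = 262 left.
March 2111 has 31 days: 262 − 31 = 231 left.
February 2111 has 28 days (2111 is not a leap year): 231 − 28 = 203 left.
January 2111 has 31 days: 203 − 31 = 172 left.
December 2110 has 31 days: 172 − 31 = 141 left.
November 2110 has 30 days: 141 − 30 = 111 left.
October 2110 has 31 days: 111 − 31 = 80 left.
September 2110 has 30 days: 80 − 30 = 50 left.
August 2110 has 31 days: 50 − 31 = 19 left.
July 2110 has 31 days; 31 − 19 = 12 → July 12, 2110.

July 12, 2110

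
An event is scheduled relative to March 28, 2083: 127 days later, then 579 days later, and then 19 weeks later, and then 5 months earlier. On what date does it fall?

Advancing 127 days from March 28, 2083:
March has 31 days, so 31 − 28 = 3 days remain after March 28, 2083; 127 − 3 = 124 left.
April 2083 has 30 days: 124 − 30 = 94 left.
May 2083 has 31 days: 94 − 31 = 63 left.
June 2083 has 30 days: 63 − 30 = 33 left.
July 2083 has 31 days: 33 − 31 = 2 left.
2 days into August 2083 → August 2, 2083.
Counting forward 579 days from August 2, 2083:
August has 31 days, so 31 − 2 = 29 days remain after August 2, 2083; 579 − 29 = 550 left.
September 2083 has 30 days: 550 − 30 = 520 left.
October 2083 has 31 days: 520 − 31 = 489 left.
November 2083 has 30 days: 489 − 30 = 459 left.
December 2083 has 31 days: 459 − 31 = 428 left.
January 2084 has 31 days: 428 − 31 = 397 left.
February 2084 has 29 days (2084 is a leap year): 397 − 29 = 368 left.
March 2084 has 31 days: 368 − 31 = 337 left.
April 2084 has 30 days: 337 − 30 = 307 left.
May 2084 has 31 days: 307 − 31 = 276 left.
June 2084 has 30 days: 276 − 30 = 246 left.
July 2084 has 31 days: 246 − 31 = 215 left.
August 2084 has 31 days: 215 − 31 = 184 left.
September 2084 has 30 days: 184 − 30 = 154 left.
October 2084 has 31 days: 154 − 31 = 123 left.
November 2084 has 30 days: 123 − 30 = 93 left.
December 2084 has 31 days: 93 − 31 = 62 left.
January 2085 has 31 days: 62 − 31 = 31 left.
February 2085 has 28 days (2085 is not a leap year): 31 − 28 = 3 left.
3 days into March 2085 → March 3, 2085.
Advancing 19 weeks (= 133 days) from March 3, 2085:
March has 31 days, so 31 − 3 = 28 days remain after March 3, 2085; 133 − 28 = 105 left.
April 2085 has 30 days: 105 − 30 = 75 left.
May 2085 has 31 days: 75 − 31 = 44 left.
June 2085 has 30 days: 44 − 30 = 14 left.
14 days into July 2085 → July 14, 2085.
Going back 5 months from July 14, 2085:
month 7 − 5 = 2 → February 2085.
Day 14 is valid in February, giving February 14, 2085.

February 14, 2085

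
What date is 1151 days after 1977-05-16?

Adding 1151 days from May 16, 1977.
May has 31 days, so 31 − 16 = 15 days remain after May 16, 1977; 1151 − 15 = 1136 left.
June 1977 has 30 days: 1136 − 30 = 1106 left.
July 1977 has 31 days: 1106 − 31 = 1075 left.
August 1977 has 31 days: 1075 − 31 = 1044 left.
September 1977 has 30 days: 1044 − 30 = 1014 left.
October 1977 has 31 days: 1014 − 31 = 983 left.
November 1977 has 30 days: 983 − 30 = 953 left.
December 1977 has 31 days: 953 − 31 = 922 left.
January 1978 has 31 days: 922 − 31 = 891 left.
February 1978 has 28 days (1978 is not a leap year): 891 − 28 = 863 left.
March 1978 has 31 days: 863 − 31 = 832 left.
April 1978 has 30 days: 832 − 30 = 802 left.
May 1978 has 31 days: 802 − 31 = 771 left.
June 1978 has 30 days: 771 − 30 = 741 left.
July 1978 has 31 days: 741 − 31 = 710 left.
August 1978 has 31 days: 710 − 31 = 679 left.
September 1978 has 30 days: 679 − 30 = 649 left.
October 1978 has 31 days: 649 − 31 = 618 left.
November 1978 has 30 days: 618 − 30 = 588 left.
December 1978 has 31 days: 588 − 31 = 557 left.
January 1979 has 31 days: 557 − 31 = 526 left.
February 1979 has 28 days (1979 is not a leap year): 526 − 28 = 498 left.
March 1979 has 31 days: 498 − 31 = 467 left.
April 1979 has 30 days: 467 − 30 = 437 left.
May 1979 has 31 days: 437 − 31 = 406 left.
June 1979 has 30 days: 406 − 30 = 376 left.
July 1979 has 31 days: 376 − 31 = 345 left.
August 1979 has 31 days: 345 − 31 = 314 left.
September 1979 has 30 days: 314 − 30 = 284 left.
October 1979 has 31 days: 284 − 31 = 253 left.
November 1979 has 30 days: 253 − 30 = 223 left.
December 1979 has 31 days: 223 − 31 = 192 left.
January 1980 has 31 days: 192 − 31 = 161 left.
February 1980 has 29 days (1980 is a leap year): 161 − 29 = 132 left.
March 1980 has 31 days: 132 − 31 = 101 left.
April 1980 has 30 days: 101 − 30 = 71 left.
May 1980 has 31 days: 71 − 31 = 40 left.
June 1980 has 30 days: 40 − 30 = 10 left.
10 days into July 1980 → July 10, 1980.

July 10, 1980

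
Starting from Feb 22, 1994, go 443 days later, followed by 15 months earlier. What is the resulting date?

February 11, 1994

Adding 443 days from February 22, 1994:
February has 28 days, so 28 − 22 = 6 days remain after February 22, 1994; 443 − 6 = 437 left.
March 1994 has 31 days: 437 − 31 = 406 left.
April 1994 has 30 days: 406 − 30 = 376 left.
May 1994 has 31 days: 376 − 31 = 345 left.
June 1994 has 30 days: 345 − 30 = 315 left.
July 1994 has 31 days: 315 − 31 = 284 left.
August 1994 has 31 days: 284 − 31 = 253 left.
September 1994 has 30 days: 253 − 30 = 223 left.
October 1994 has 31 days: 223 − 31 = 192 left.
November 1994 has 30 days: 192 − 30 = 162 left.
December 1994 has 31 days: 162 − 31 = 131 left.
January 1995 has 31 days: 131 − 31 = 100 left.
February 1995 has 28 days (1995 is not a leap year): 100 − 28 = 72 left.
March 1995 has 31 days: 72 − 31 = 41 left.
April 1995 has 30 days: 41 − 30 = 11 left.
11 days into May 1995 → May 11, 1995.
Counting back 15 months from May 11, 1995:
month 5 − 15 = -10, which is month 2 of year 1994 → February 1994.
Day 11 is valid in February, giving February 11, 1994.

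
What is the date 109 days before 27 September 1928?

Subtracting 109 days from September 27, 1928.
Going back 27 days from September 27, 1928 reaches the end of the previous month; 109 − 27 = 82 left.
August 1928 has 31 days: 82 − 31 = 51 left.
July 1928 has 31 days: 51 − 31 = 20 left.
June 1928 has 30 days; 30 − 20 = 10 → June 10, 1928.

June 10, 1928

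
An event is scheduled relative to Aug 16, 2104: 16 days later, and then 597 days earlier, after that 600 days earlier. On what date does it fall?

May 23, 2101

Advancing 16 days from August 16, 2104:
August has 31 days, so 31 − 16 = 15 days remain after August 16, 2104; 16 − 15 = 1 left.
1 day into September 2104 → September 1, 2104.
Counting back 597 days from September 1, 2104:
Going back 1 day from September 1, 2104 reaches the end of the previous month; 597 − 1 = 596 left.
August 2104 has 31 days: 596 − 31 = 565 left.
July 2104 has 31 days: 565 − 31 = 534 left.
June 2104 has 30 days: 534 − 30 = 504 left.
May 2104 has 31 days: 504 − 31 = 473 left.
April 2104 has 30 days: 473 − 30 = 443 left.
March 2104 has 31 days: 443 − 31 = 412 left.
February 2104 has 29 days (2104 is a leap year): 412 − 29 = 383 left.
January 2104 has 31 days: 383 − 31 = 352 left.
December 2103 has 31 days: 352 − 31 = 321 left.
November 2103 has 30 days: 321 − 30 = 291 left.
October 2103 has 31 days: 291 − 31 = 260 left.
September 2103 has 30 days: 260 − 30 = 230 left.
August 2103 has 31 days: 230 − 31 = 199 left.
July 2103 has 31 days: 199 − 31 = 168 left.
June 2103 has 30 days: 168 − 30 = 138 left.
May 2103 has 31 days: 138 − 31 = 107 left.
April 2103 has 30 days: 107 − 30 = 77 left.
March 2103 has 31 days: 77 − 31 = 46 left.
February 2103 has 28 days (2103 is not a leap year): 46 − 28 = 18 left.
January 2103 has 31 days; 31 − 18 = 13 → January 13, 2103.
Counting back 600 days from January 13, 2103:
Going back 13 days from January 13, 2103 reaches the end of the previous month; 600 − 13 = 587 left.
December 2102 has 31 days: 587 − 31 = 556 left.
November 2102 has 30 days: 556 − 30 = 526 left.
October 2102 has 31 days: 526 − 31 = 495 left.
September 2102 has 30 days: 495 − 30 = 465 left.
August 2102 has 31 days: 465 − 31 = 434 left.
July 2102 has 31 days: 434 − 31 = 403 left.
June 2102 has 30 days: 403 − 30 = 373 left.
May 2102 has 31 days: 373 − 31 = 342 left.
April 2102 has 30 days: 342 − 30 = 312 left.
March 2102 has 31 days: 312 − 31 = 281 left.
February 2102 has 28 days (2102 is not a leap year): 281 − 28 = 253 left.
January 2102 has 31 days: 253 − 31 = 222 left.
December 2101 has 31 days: 222 − 31 = 191 left.
November 2101 has 30 days: 191 − 30 = 161 left.
October 2101 has 31 days: 161 − 31 = 130 left.
September 2101 has 30 days: 130 − 30 = 100 left.
August 2101 has 31 days: 100 − 31 = 69 left.
July 2101 has 31 days: 69 − 31 = 38 left.
June 2101 has 30 days: 38 − 30 = 8 left.
May 2101 has 31 days; 31 − 8 = 23 → May 23, 2101.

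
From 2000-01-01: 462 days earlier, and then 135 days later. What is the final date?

February 8, 1999

Going back 462 days from January 1, 2000:
Going back 1 day from January 1, 2000 reaches the end of the previous month; 462 − 1 = 461 left.
December 1999 has 31 days: 461 − 31 = 430 left.
November 1999 has 30 days: 430 − 30 = 400 left.
October 1999 has 31 days: 400 − 31 = 369 left.
September 1999 has 30 days: 369 − 30 = 339 left.
August 1999 has 31 days: 339 − 31 = 308 left.
July 1999 has 31 days: 308 − 31 = 277 left.
June 1999 has 30 days: 277 − 30 = 247 left.
May 1999 has 31 days: 247 − 31 = 216 left.
April 1999 has 30 days: 216 − 30 = 186 left.
March 1999 has 31 days: 186 − 31 = 155 left.
February 1999 has 28 days (1999 is not a leap year): 155 − 28 = 127 left.
January 1999 has 31 days: 127 − 31 = 96 left.
December 1998 has 31 days: 96 − 31 = 65 left.
November 1998 has 30 days: 65 − 30 = 35 left.
October 1998 has 31 days: 35 − 31 = 4 left.
September 1998 has 30 days; 30 − 4 = 26 → September 26, 1998.
Counting forward 135 days from September 26, 1998:
September has 30 days, so 30 − 26 = 4 days remain after September 26, 1998; 135 − 4 = 131 left.
October 1998 has 31 days: 131 − 31 = 100 left.
November 1998 has 30 days: 100 − 30 = 70 left.
December 1998 has 31 days: 70 − 31 = 39 left.
January 1999 has 31 days: 39 − 31 = 8 left.
8 days into February 1999 → February 8, 1999.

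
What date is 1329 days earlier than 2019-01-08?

Going back 1329 days from January 8, 2019.
Going back 8 days from January 8, 2019 reaches the end of the previous month; 1329 − 8 = 1321 left.
December 2018 has 31 days: 1321 − 31 = 1290 left.
November 2018 has 30 days: 1290 − 30 = 1260 left.
October 2018 has 31 days: 1260 − 31 = 1229 left.
September 2018 has 30 days: 1229 − 30 = 1199 left.
August 2018 has 31 days: 1199 − 31 = 1168 left.
July 2018 has 31 days: 1168 − 31 = 1137 left.
June 2018 has 30 days: 1137 − 30 = 1107 left.
May 2018 has 31 days: 1107 − 31 = 1076 left.
April 2018 has 30 days: 1076 − 30 = 1046 left.
March 2018 has 31 days: 1046 − 31 = 1015 left.
February 2018 has 28 days (2018 is not a leap year): 1015 − 28 = 987 left.
January 2018 has 31 days: 987 − 31 = 956 left.
December 2017 has 31 days: 956 − 31 = 925 left.
November 2017 has 30 days: 925 − 30 = 895 left.
October 2017 has 31 days: 895 − 31 = 864 left.
September 2017 has 30 days: 864 − 30 = 834 left.
August 2017 has 31 days: 834 − 31 = 803 left.
July 2017 has 31 days: 803 − 31 = 772 left.
June 2017 has 30 days: 772 − 30 = 742 left.
May 2017 has 31 days: 742 − 31 = 711 left.
April 2017 has 30 days: 711 − 30 = 681 left.
March 2017 has 31 days: 681 − 31 = 650 left.
February 2017 has 28 days (2017 is not a leap year): 650 − 28 = 622 left.
January 2017 has 31 days: 622 − 31 = 591 left.
December 2016 has 31 days: 591 − 31 = 560 left.
November 2016 has 30 days: 560 − 30 = 530 left.
October 2016 has 31 days: 530 − 31 = 499 left.
September 2016 has 30 days: 499 − 30 = 469 left.
August 2016 has 31 days: 469 − 31 = 438 left.
July 2016 has 31 days: 438 − 31 = 407 left.
June 2016 has 30 days: 407 − 30 = 377 left.
May 2016 has 31 days: 377 − 31 = 346 left.
April 2016 has 30 days: 346 − 30 = 316 left.
March 2016 has 31 days: 316 − 31 = 285 left.
February 2016 has 29 days (2016 is a leap year): 285 − 29 = 256 left.
January 2016 has 31 days: 256 − 31 = 225 left.
December 2015 has 31 days: 225 − 31 = 194 left.
November 2015 has 30 days: 194 − 30 = 164 left.
October 2015 has 31 days: 164 − 31 = 133 left.
September 2015 has 30 days: 133 − 30 = 103 left.
August 2015 has 31 days: 103 − 31 = 72 left.
July 2015 has 31 days: 72 − 31 = 41 left.
June 2015 has 30 days: 41 − 30 = 11 left.
May 2015 has 31 days; 31 − 11 = 20 → May 20, 2015.

May 20, 2015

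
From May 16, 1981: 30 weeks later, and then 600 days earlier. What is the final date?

April 21, 1980

Advancing 30 weeks (= 210 days) from May 16, 1981:
May has 31 days, so 31 − 16 = 15 days remain after May 16, 1981; 210 − 15 = 195 left.
June 1981 has 30 days: 195 − 30 = 165 left.
July 1981 has 31 days: 165 − 31 = 134 left.
August 1981 has 31 days: 134 − 31 = 103 left.
September 1981 has 30 days: 103 − 30 = 73 left.
October 1981 has 31 days: 73 − 31 = 42 left.
November 1981 has 30 days: 42 − 30 = 12 left.
12 days into December 1981 → December 12, 1981.
Counting back 600 days from December 12, 1981:
Going back 12 days from December 12, 1981 reaches the end of the previous month; 600 − 12 = 588 left.
November 1981 has 30 days: 588 − 30 = 558 left.
October 1981 has 31 days: 558 − 31 = 527 left.
September 1981 has 30 days: 527 − 30 = 497 left.
August 1981 has 31 days: 497 − 31 = 466 left.
July 1981 has 31 days: 466 − 31 = 435 left.
June 1981 has 30 days: 435 − 30 = 405 left.
May 1981 has 31 days: 405 − 31 = 374 left.
April 1981 has 30 days: 374 − 30 = 344 left.
March 1981 has 31 days: 344 − 31 = 313 left.
February 1981 has 28 days (1981 is not a leap year): 313 − 28 = 285 left.
January 1981 has 31 days: 285 − 31 = 254 left.
December 1980 has 31 days: 254 − 31 = 223 left.
November 1980 has 30 days: 223 − 30 = 193 left.
October 1980 has 31 days: 193 − 31 = 162 left.
September 1980 has 30 days: 162 − 30 = 132 left.
August 1980 has 31 days: 132 − 31 = 101 left.
July 1980 has 31 days: 101 − 31 = 70 left.
June 1980 has 30 days: 70 − 30 = 40 left.
May 1980 has 31 days: 40 − 31 = 9 left.
April 1980 has 30 days; 30 − 9 = 21 → April 21, 1980.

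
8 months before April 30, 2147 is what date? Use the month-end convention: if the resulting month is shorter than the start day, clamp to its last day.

Subtracting 8 months from April 30, 2147.
month 4 − 8 = -4, which is month 8 of year 2146 → August 2146.
Day 30 is valid in August, giving August 30, 2146.

August 30, 2146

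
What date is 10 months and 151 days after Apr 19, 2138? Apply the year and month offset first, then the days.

July 20, 2139

Adding 10 months and 151 days from April 19, 2138: first the month/year part, then the days.
month 4 + 10 = 14, which is month 2 of year 2139 → February 2139.
Day 19 is valid in February, giving February 19, 2139.
Now add 151 days from February 19, 2139.
February has 28 days, so 28 − 19 = 9 days remain after February 19, 2139; 151 − 9 = 142 left.
March 2139 has 31 days: 142 − 31 = 111 left.
April 2139 has 30 days: 111 − 30 = 81 left.
May 2139 has 31 days: 81 − 31 = 50 left.
June 2139 has 30 days: 50 − 30 = 20 left.
20 days into July 2139 → July 20, 2139.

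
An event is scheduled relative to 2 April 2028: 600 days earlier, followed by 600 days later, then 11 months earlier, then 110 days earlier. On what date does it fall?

Counting back 600 days from April 2, 2028:
Going back 2 days from April 2, 2028 reaches the end of the previous month; 600 − 2 = 598 left.
March 2028 has 31 days: 598 − 31 = 567 left.
February 2028 has 29 days (2028 is a leap year): 567 − 29 = 538 left.
January 2028 has 31 days: 538 − 31 = 507 left.
December 2027 has 31 days: 507 − 31 = 476 left.
November 2027 has 30 days: 476 − 30 = 446 left.
October 2027 has 31 days: 446 − 31 = 415 left.
September 2027 has 30 days: 415 − 30 = 385 left.
August 2027 has 31 days: 385 − 31 = 354 left.
July 2027 has 31 days: 354 − 31 = 323 left.
June 2027 has 30 days: 323 − 30 = 293 left.
May 2027 has 31 days: 293 − 31 = 262 left.
April 2027 has 30 days: 262 − 30 = 232 left.
March 2027 has 31 days: 232 − 31 = 201 left.
February 2027 has 28 days (2027 is not a leap year): 201 − 28 = 173 left.
January 2027 has 31 days: 173 − 31 = 142 left.
December 2026 has 31 days: 142 − 31 = 111 left.
November 2026 has 30 days: 111 − 30 = 81 left.
October 2026 has 31 days: 81 − 31 = 50 left.
September 2026 has 30 days: 50 − 30 = 20 left.
August 2026 has 31 days; 31 − 20 = 11 → August 11, 2026.
Advancing 600 days from August 11, 2026:
August has 31 days, so 31 − 11 = 20 days remain after August 11, 2026; 600 − 20 = 580 left.
September 2026 has 30 days: 580 − 30 = 550 left.
October 2026 has 31 days: 550 − 31 = 519 left.
November 2026 has 30 days: 519 − 30 = 489 left.
December 2026 has 31 days: 489 − 31 = 458 left.
January 2027 has 31 days: 458 − 31 = 427 left.
February 2027 has 28 days (2027 is not a leap year): 427 − 28 = 399 left.
March 2027 has 31 days: 399 − 31 = 368 left.
April 2027 has 30 days: 368 − 30 = 338 left.
May 2027 has 31 days: 338 − 31 = 307 left.
June 2027 has 30 days: 307 − 30 = 277 left.
July 2027 has 31 days: 277 − 31 = 246 left.
August 2027 has 31 days: 246 − 31 = 215 left.
September 2027 has 30 days: 215 − 30 = 185 left.
October 2027 has 31 days: 185 − 31 = 154 left.
November 2027 has 30 days: 154 − 30 = 124 left.
December 2027 has 31 days: 124 − 31 = 93 left.
January 2028 has 31 days: 93 − 31 = 62 left.
February 2028 has 29 days (2028 is a leap year): 62 − 29 = 33 left.
March 2028 has 31 days: 33 − 31 = 2 left.
2 days into April 2028 → April 2, 2028.
Counting back 11 months from April 2, 2028:
month 4 − 11 = -7, which is month 5 of year 2027 → May 2027.
Day 2 is valid in May, giving May 2, 2027.
Going back 110 days from May 2, 2027:
Going back 2 days from May 2, 2027 reaches the end of the previous month; 110 − 2 = 108 left.
April 2027 has 30 days: 108 − 30 = 78 left.
March 2027 has 31 days: 78 − 31 = 47 left.
February 2027 has 28 days (2027 is not a leap year): 47 − 28 = 19 left.
January 2027 has 31 days; 31 − 19 = 12 → January 12, 2027.

January 12, 2027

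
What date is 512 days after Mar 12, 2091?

August 5, 2092

Adding 512 days from March 12, 2091.
March has 31 days, so 31 − 12 = 19 days remain after March 12, 2091; 512 − 19 = 493 left.
April 2091 has 30 days: 493 − 30 = 463 left.
May 2091 has 31 days: 463 − 31 = 432 left.
June 2091 has 30 days: 432 − 30 = 402 left.
July 2091 has 31 days: 402 − 31 = 371 left.
August 2091 has 31 days: 371 − 31 = 340 left.
September 2091 has 30 days: 340 − 30 = 310 left.
October 2091 has 31 days: 310 − 31 = 279 left.
November 2091 has 30 days: 279 − 30 = 249 left.
December 2091 has 31 days: 249 − 31 = 218 left.
January 2092 has 31 days: 218 − 31 = 187 left.
February 2092 has 29 days (2092 is a leap year): 187 − 29 = 158 left.
March 2092 has 31 days: 158 − 31 = 127 left.
April 2092 has 30 days: 127 − 30 = 97 left.
May 2092 has 31 days: 97 − 31 = 66 left.
June 2092 has 30 days: 66 − 30 = 36 left.
July 2092 has 31 days: 36 − 31 = 5 left.
5 days into August 2092 → August 5, 2092.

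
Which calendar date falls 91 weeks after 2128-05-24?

Adding 91 weeks = 637 days from May 24, 2128.
May has 31 days, so 31 − 24 = 7 days remain after May 24, 2128; 637 − 7 = 630 left.
June 2128 has 30 days: 630 − 30 = 600 left.
July 2128 has 31 days: 600 − 31 = 569 left.
August 2128 has 31 days: 569 − 31 = 538 left.
September 2128 has 30 days: 538 − 30 = 508 left.
October 2128 has 31 days: 508 − 31 = 477 left.
November 2128 has 30 days: 477 − 30 = 447 left.
December 2128 has 31 days: 447 − 31 = 416 left.
January 2129 has 31 days: 416 − 31 = 385 left.
February 2129 has 28 days (2129 is not a leap year): 385 − 28 = 357 left.
March 2129 has 31 days: 357 − 31 = 326 left.
April 2129 has 30 days: 326 − 30 = 296 left.
May 2129 has 31 days: 296 − 31 = 265 left.
June 2129 has 30 days: 265 − 30 = 235 left.
July 2129 has 31 days: 235 − 31 = 204 left.
August 2129 has 31 days: 204 − 31 = 173 left.
September 2129 has 30 days: 173 − 30 = 143 left.
October 2129 has 31 days: 143 − 31 = 112 left.
November 2129 has 30 days: 112 − 30 = 82 left.
December 2129 has 31 days: 82 − 31 = 51 left.
January 2130 has 31 days: 51 − 31 = 20 left.
20 days into February 2130 → February 20, 2130.

February 20, 2130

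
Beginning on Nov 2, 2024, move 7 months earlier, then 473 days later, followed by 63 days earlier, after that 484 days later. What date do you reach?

September 13, 2026

Counting back 7 months from November 2, 2024:
month 11 − 7 = 4 → April 2024.
Day 2 is valid in April, giving April 2, 2024.
Adding 473 days from April 2, 2024:
April has 30 days, so 30 − 2 = 28 days remain after April 2, 2024; 473 − 28 = 445 left.
May 2024 has 31 days: 445 − 31 = 414 left.
June 2024 has 30 days: 414 − 30 = 384 left.
July 2024 has 31 days: 384 − 31 = 353 left.
August 2024 has 31 days: 353 − 31 = 322 left.
September 2024 has 30 days: 322 − 30 = 292 left.
October 2024 has 31 days: 292 − 31 = 261 left.
November 2024 has 30 days: 261 − 30 = 231 left.
December 2024 has 31 days: 231 − 31 = 200 left.
January 2025 has 31 days: 200 − 31 = 169 left.
February 2025 has 28 days (2025 is not a leap year): 169 − 28 = 141 left.
March 2025 has 31 days: 141 − 31 = 110 left.
April 2025 has 30 days: 110 − 30 = 80 left.
May 2025 has 31 days: 80 − 31 = 49 left.
June 2025 has 30 days: 49 − 30 = 19 left.
19 days into July 2025 → July 19, 2025.
Counting back 63 days from July 19, 2025:
Going back 19 days from July 19, 2025 reaches the end of the previous month; 63 − 19 = 44 left.
June 2025 has 30 days: 44 − 30 = 14 left.
May 2025 has 31 days; 31 − 14 = 17 → May 17, 2025.
Counting forward 484 days from May 17, 2025:
May has 31 days, so 31 − 17 = 14 days remain after May 17, 2025; 484 − 14 = 470 left.
June 2025 has 30 days: 470 − 30 = 440 left.
July 2025 has 31 days: 440 − 31 = 409 left.
August 2025 has 31 days: 409 − 31 = 378 left.
September 2025 has 30 days: 378 − 30 = 348 left.
October 2025 has 31 days: 348 − 31 = 317 left.
November 2025 has 30 days: 317 − 30 = 287 left.
December 2025 has 31 days: 287 − 31 = 256 left.
January 2026 has 31 days: 256 − 31 = 225 left.
February 2026 has 28 days (2026 is not a leap year): 225 − 28 = 197 left.
March 2026 has 31 days: 197 − 31 = 166 left.
April 2026 has 30 days: 166 − 30 = 136 left.
May 2026 has 31 days: 136 − 31 = 105 left.
June 2026 has 30 days: 105 − 30 = 75 left.
July 2026 has 31 days: 75 − 31 = 44 left.
August 2026 has 31 days: 44 − 31 = 13 left.
13 days into September 2026 → September 13, 2026.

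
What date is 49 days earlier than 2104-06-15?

April 27, 2104

Going back 49 days from June 15, 2104.
Going back 15 days from June 15, 2104 reaches the end of the previous month; 49 − 15 = 34 left.
May 2104 has 31 days: 34 − 31 = 3 left.
April 2104 has 30 days; 30 − 3 = 27 → April 27, 2104.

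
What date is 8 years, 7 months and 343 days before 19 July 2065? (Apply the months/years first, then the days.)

January 11, 2056

Counting back 8 years, 7 months and 343 days from July 19, 2065: first the month/year part, then the days.
-8 years → 2057; month 7 − 7 = 0, which is month 12 of year 2056 → December 2056.
Day 19 is valid in December, giving December 19, 2056.
Now subtract 343 days from December 19, 2056.
Going back 19 days from December 19, 2056 reaches the end of the previous month; 343 − 19 = 324 left.
November 2056 has 30 days: 324 − 30 = 294 left.
October 2056 has 31 days: 294 − 31 = 263 left.
September 2056 has 30 days: 263 − 30 = 233 left.
August 2056 has 31 days: 233 − 31 = 202 left.
July 2056 has 31 days: 202 − 31 = 171 left.
June 2056 has 30 days: 171 − 30 = 141 left.
May 2056 has 31 days: 141 − 31 = 110 left.
April 2056 has 30 days: 110 − 30 = 80 left.
March 2056 has 31 days: 80 − 31 = 49 left.
February 2056 has 29 days (2056 is a leap year): 49 − 29 = 20 left.
January 2056 has 31 days; 31 − 20 = 11 → January 11, 2056.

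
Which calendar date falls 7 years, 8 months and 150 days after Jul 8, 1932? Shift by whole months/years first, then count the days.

August 5, 1940

Advancing 7 years, 8 months and 150 days from July 8, 1932: first the month/year part, then the days.
+7 years → 1939; month 7 + 8 = 15, which is month 3 of year 1940 → March 1940.
Day 8 is valid in March, giving March 8, 1940.
Now add 150 days from March 8, 1940.
March has 31 days, so 31 − 8 = 23 days remain after March 8, 1940; 150 − 23 = 127 left.
April 1940 has 30 days: 127 − 30 = 97 left.
May 1940 has 31 days: 97 − 31 = 66 left.
June 1940 has 30 days: 66 − 30 = 36 left.
July 1940 has 31 days: 36 − 31 = 5 left.
5 days into August 1940 → August 5, 1940.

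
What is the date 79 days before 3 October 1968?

July 16, 1968

Counting back 79 days from October 3, 1968.
Going back 3 days from October 3, 1968 reaches the end of the previous month; 79 − 3 = 76 left.
September 1968 has 30 days: 76 − 30 = 46 left.
August 1968 has 31 days: 46 − 31 = 15 left.
July 1968 has 31 days; 31 − 15 = 16 → July 16, 1968.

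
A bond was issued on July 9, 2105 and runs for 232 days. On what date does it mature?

February 26, 2106

Adding 232 days from July 9, 2105.
July has 31 days, so 31 − 9 = 22 days remain after July 9, 2105; 232 − 22 = 210 left.
August 2105 has 31 days: 210 − 31 = 179 left.
September 2105 has 30 days: 179 − 30 = 149 left.
October 2105 has 31 days: 149 − 31 = 118 left.
November 2105 has 30 days: 118 − 30 = 88 left.
December 2105 has 31 days: 88 − 31 = 57 left.
January 2106 has 31 days: 57 − 31 = 26 left.
26 days into February 2106 → February 26, 2106.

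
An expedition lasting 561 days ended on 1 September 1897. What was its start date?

February 18, 1896

Going back 561 days from September 1, 1897.
Going back 1 day from September 1, 1897 reaches the end of the previous month; 561 − 1 = 560 left.
August 1897 has 31 days: 560 − 31 = 529 left.
July 1897 has 31 days: 529 − 31 = 498 left.
June 1897 has 30 days: 498 − 30 = 468 left.
May 1897 has 31 days: 468 − 31 = 437 left.
April 1897 has 30 days: 437 − 30 = 407 left.
March 1897 has 31 days: 407 − 31 = 376 left.
February 1897 has 28 days (1897 is not a leap year): 376 − 28 = 348 left.
January 1897 has 31 days: 348 − 31 = 317 left.
December 1896 has 31 days: 317 − 31 = 286 left.
November 1896 has 30 days: 286 − 30 = 256 left.
October 1896 has 31 days: 256 − 31 = 225 left.
September 1896 has 30 days: 225 − 30 = 195 left.
August 1896 has 31 days: 195 − 31 = 164 left.
July 1896 has 31 days: 164 − 31 = 133 left.
June 1896 has 30 days: 133 − 30 = 103 left.
May 1896 has 31 days: 103 − 31 = 72 left.
April 1896 has 30 days: 72 − 30 = 42 left.
March 1896 has 31 days: 42 − 31 = 11 left.
February 1896 has 29 days; 29 − 11 = 18 → February 18, 1896.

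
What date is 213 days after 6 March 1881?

Advancing 213 days from March 6, 1881.
March has 31 days, so 31 − 6 = 25 days remain after March 6, 1881; 213 − 25 = 188 left.
April 1881 has 30 days: 188 − 30 = 158 left.
May 1881 has 31 days: 158 − 31 = 127 left.
June 1881 has 30 days: 127 − 30 = 97 left.
July 1881 has 31 days: 97 − 31 = 66 left.
August 1881 has 31 days: 66 − 31 = 35 left.
September 1881 has 30 days: 35 − 30 = 5 left.
5 days into October 1881 → October 5, 1881.

October 5, 1881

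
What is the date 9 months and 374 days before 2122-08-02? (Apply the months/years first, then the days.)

October 24, 2120

Counting back 9 months and 374 days from August 2, 2122: first the month/year part, then the days.
month 8 − 9 = -1, which is month 11 of year 2121 → November 2121.
Day 2 is valid in November, giving November 2, 2121.
Now subtract 374 days from November 2, 2121.
Going back 2 days from November 2, 2121 reaches the end of the previous month; 374 − 2 = 372 left.
October 2121 has 31 days: 372 − 31 = 341 left.
September 2121 has 30 days: 341 − 30 = 311 left.
August 2121 has 31 days: 311 − 31 = 280 left.
July 2121 has 31 days: 280 − 31 = 249 left.
June 2121 has 30 days: 249 − 30 = 219 left.
May 2121 has 31 days: 219 − 31 = 188 left.
April 2121 has 30 days: 188 − 30 = 158 left.
March 2121 has 31 days: 158 − 31 = 127 left.
February 2121 has 28 days (2121 is not a leap year): 127 − 28 = 99 left.
January 2121 has 31 days: 99 − 31 = 68 left.
December 2120 has 31 days: 68 − 31 = 37 left.
November 2120 has 30 days: 37 − 30 = 7 left.
October 2120 has 31 days; 31 − 7 = 24 → October 24, 2120.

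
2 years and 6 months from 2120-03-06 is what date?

Counting forward 2 years and 6 months from March 6, 2120.
+2 years → 2122; month 3 + 6 = 9 → September 2122.
Day 6 is valid in September, giving September 6, 2122.

September 6, 2122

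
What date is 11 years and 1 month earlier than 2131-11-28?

October 28, 2120

Going back 11 years and 1 month from November 28, 2131.
-11 years → 2120; month 11 − 1 = 10 → October 2120.
Day 28 is valid in October, giving October 28, 2120.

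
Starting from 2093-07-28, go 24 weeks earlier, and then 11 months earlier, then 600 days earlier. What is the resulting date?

Going back 24 weeks (= 168 days) from July 28, 2093:
Going back 28 days from July 28, 2093 reaches the end of the previous month; 168 − 28 = 140 left.
June 2093 has 30 days: 140 − 30 = 110 left.
May 2093 has 31 days: 110 − 31 = 79 left.
April 2093 has 30 days: 79 − 30 = 49 left.
March 2093 has 31 days: 49 − 31 = 18 left.
February 2093 has 28 days; 28 − 18 = 10 → February 10, 2093.
Subtracting 11 months from February 10, 2093:
month 2 − 11 = -9, which is month 3 of year 2092 → March 2092.
Day 10 is valid in March, giving March 10, 2092.
Subtracting 600 days from March 10, 2092:
Going back 10 days from March 10, 2092 reaches the end of the previous month; 600 − 10 = 590 left.
February 2092 has 29 days (2092 is a leap year): 590 − 29 = 561 left.
January 2092 has 31 days: 561 − 31 = 530 left.
December 2091 has 31 days: 530 − 31 = 499 left.
November 2091 has 30 days: 499 − 30 = 469 left.
October 2091 has 31 days: 469 − 31 = 438 left.
September 2091 has 30 days: 438 − 30 = 408 left.
August 2091 has 31 days: 408 − 31 = 377 left.
July 2091 has 31 days: 377 − 31 = 346 left.
June 2091 has 30 days: 346 − 30 = 316 left.
May 2091 has 31 days: 316 − 31 = 285 left.
April 2091 has 30 days: 285 − 30 = 255 left.
March 2091 has 31 days: 255 − 31 = 224 left.
February 2091 has 28 days (2091 is not a leap year): 224 − 28 = 196 left.
January 2091 has 31 days: 196 − 31 = 165 left.
December 2090 has 31 days: 165 − 31 = 134 left.
November 2090 has 30 days: 134 − 30 = 104 left.
October 2090 has 31 days: 104 − 31 = 73 left.
September 2090 has 30 days: 73 − 30 = 43 left.
August 2090 has 31 days: 43 − 31 = 12 left.
July 2090 has 31 days; 31 − 12 = 19 → July 19, 2090.

July 19, 2090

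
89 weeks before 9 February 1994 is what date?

May 27, 1992

Counting back 89 weeks = 623 days from February 9, 1994.
Going back 9 days from February 9, 1994 reaches the end of the previous month; 623 − 9 = 614 left.
January 1994 has 31 days: 614 − 31 = 583 left.
December 1993 has 31 days: 583 − 31 = 552 left.
November 1993 has 30 days: 552 − 30 = 522 left.
October 1993 has 31 days: 522 − 31 = 491 left.
September 1993 has 30 days: 491 − 30 = 461 left.
August 1993 has 31 days: 461 − 31 = 430 left.
July 1993 has 31 days: 430 − 31 = 399 left.
June 1993 has 30 days: 399 − 30 = 369 left.
May 1993 has 31 days: 369 − 31 = 338 left.
April 1993 has 30 days: 338 − 30 = 308 left.
March 1993 has 31 days: 308 − 31 = 277 left.
February 1993 has 28 days (1993 is not a leap year): 277 − 28 = 249 left.
January 1993 has 31 days: 249 − 31 = 218 left.
December 1992 has 31 days: 218 − 31 = 187 left.
November 1992 has 30 days: 187 − 30 = 157 left.
October 1992 has 31 days: 157 − 31 = 126 left.
September 1992 has 30 days: 126 − 30 = 96 left.
August 1992 has 31 days: 96 − 31 = 65 left.
July 1992 has 31 days: 65 − 31 = 34 left.
June 1992 has 30 days: 34 − 30 = 4 left.
May 1992 has 31 days; 31 − 4 = 27 → May 27, 1992.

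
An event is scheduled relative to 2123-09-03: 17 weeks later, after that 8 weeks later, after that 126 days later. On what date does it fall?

June 30, 2124

Counting forward 17 weeks (= 119 days) from September 3, 2123:
September has 30 days, so 30 − 3 = 27 days remain after September 3, 2123; 119 − 27 = 92 left.
October 2123 has 31 days: 92 − 31 = 61 left.
November 2123 has 30 days: 61 − 30 = 31 left.
31 days into December 2123 → December 31, 2123.
Counting forward 8 weeks (= 56 days) from December 31, 2123:
December has 31 days, so 31 − 31 = 0 days remain after December 31, 2123; 56 − 0 = 56 left.
January 2124 has 31 days: 56 − 31 = 25 left.
25 days into February 2124 → February 25, 2124.
Counting forward 126 days from February 25, 2124:
February has 29 days, so 29 − 25 = 4 days remain after February 25, 2124; 126 − 4 = 122 left.
March 2124 has 31 days: 122 − 31 = 91 left.
April 2124 has 30 days: 91 − 30 = 61 left.
May 2124 has 31 days: 61 − 31 = 30 left.
30 days into June 2124 → June 30, 2124.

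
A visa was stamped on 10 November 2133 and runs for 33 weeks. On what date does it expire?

Counting forward 33 weeks = 231 days from November 10, 2133.
November has 30 days, so 30 − 10 = 20 days remain after November 10, 2133; 231 − 20 = 211 left.
December 2133 has 31 days: 211 − 31 = 180 left.
January 2134 has 31 days: 180 − 31 = 149 left.
February 2134 has 28 days (2134 is not a leap year): 149 − 28 = 121 left.
March 2134 has 31 days: 121 − 31 = 90 left.
April 2134 has 30 days: 90 − 30 = 60 left.
May 2134 has 31 days: 60 − 31 = 29 left.
29 days into June 2134 → June 29, 2134.

June 29, 2134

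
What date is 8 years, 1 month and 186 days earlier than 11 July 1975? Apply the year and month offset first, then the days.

December 7, 1966

Going back 8 years, 1 month and 186 days from July 11, 1975: first the month/year part, then the days.
-8 years → 1967; month 7 − 1 = 6 → June 1967.
Day 11 is valid in June, giving June 11, 1967.
Now subtract 186 days from June 11, 1967.
Going back 11 days from June 11, 1967 reaches the end of the previous month; 186 − 11 = 175 left.
May 1967 has 31 days: 175 − 31 = 144 left.
April 1967 has 30 days: 144 − 30 = 114 left.
March 1967 has 31 days: 114 − 31 = 83 left.
February 1967 has 28 days (1967 is not a leap year): 83 − 28 = 55 left.
January 1967 has 31 days: 55 − 31 = 24 left.
December 1966 has 31 days; 31 − 24 = 7 → December 7, 1966.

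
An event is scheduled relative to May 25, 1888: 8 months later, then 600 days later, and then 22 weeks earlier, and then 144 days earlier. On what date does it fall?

Advancing 8 months from May 25, 1888:
month 5 + 8 = 13, which is month 1 of year 1889 → January 1889.
Day 25 is valid in January, giving January 25, 1889.
Advancing 600 days from January 25, 1889:
January has 31 days, so 31 − 25 = 6 days remain after January 25, 1889; 600 − 6 = 594 left.
February 1889 has 28 days (1889 is not a leap year): 594 − 28 = 566 left.
March 1889 has 31 days: 566 − 31 = 535 left.
April 1889 has 30 days: 535 − 30 = 505 left.
May 1889 has 31 days: 505 − 31 = 474 left.
June 1889 has 30 days: 474 − 30 = 444 left.
July 1889 has 31 days: 444 − 31 = 413 left.
August 1889 has 31 days: 413 − 31 = 382 left.
September 1889 has 30 days: 382 − 30 = 352 left.
October 1889 has 31 days: 352 − 31 = 321 left.
November 1889 has 30 days: 321 − 30 = 291 left.
December 1889 has 31 days: 291 − 31 = 260 left.
January 1890 has 31 days: 260 − 31 = 229 left.
February 1890 has 28 days (1890 is not a leap year): 229 − 28 = 201 left.
March 1890 has 31 days: 201 − 31 = 170 left.
April 1890 has 30 days: 170 − 30 = 140 left.
May 1890 has 31 days: 140 − 31 = 109 left.
June 1890 has 30 days: 109 − 30 = 79 left.
July 1890 has 31 days: 79 − 31 = 48 left.
August 1890 has 31 days: 48 − 31 = 17 left.
17 days into September 1890 → September 17, 1890.
Counting back 22 weeks (= 154 days) from September 17, 1890:
Going back 17 days from September 17, 1890 reaches the end of the previous month; 154 − 17 = 137 left.
August 1890 has 31 days: 137 − 31 = 106 left.
July 1890 has 31 days: 106 − 31 = 75 left.
June 1890 has 30 days: 75 − 30 = 45 left.
May 1890 has 31 days: 45 − 31 = 14 left.
April 1890 has 30 days; 30 − 14 = 16 → April 16, 1890.
Subtracting 144 days from April 16, 1890:
Going back 16 days from April 16, 1890 reaches the end of the previous month; 144 − 16 = 128 left.
March 1890 has 31 days: 128 − 31 = 97 left.
February 1890 has 28 days (1890 is not a leap year): 97 − 28 = 69 left.
January 1890 has 31 days: 69 − 31 = 38 left.
December 1889 has 31 days: 38 − 31 = 7 left.
November 1889 has 30 days; 30 − 7 = 23 → November 23, 1889.

November 23, 1889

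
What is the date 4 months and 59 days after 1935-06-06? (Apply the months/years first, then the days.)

Advancing 4 months and 59 days from June 6, 1935: first the month/year part, then the days.
month 6 + 4 = 10 → October 1935.
Day 6 is valid in October, giving October 6, 1935.
Now add 59 days from October 6, 1935.
October has 31 days, so 31 − 6 = 25 days remain after October 6, 1935; 59 − 25 = 34 left.
November 1935 has 30 days: 34 − 30 = 4 left.
4 days into December 1935 → December 4, 1935.

December 4, 1935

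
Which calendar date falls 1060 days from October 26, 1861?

Counting forward 1060 days from October 26, 1861.
October has 31 days, so 31 − 26 = 5 days remain after October 26, 1861; 1060 − 5 = 1055 left.
November 1861 has 30 days: 1055 − 30 = 1025 left.
December 1861 has 31 days: 1025 − 31 = 994 left.
January 1862 has 31 days: 994 − 31 = 963 left.
February 1862 has 28 days (1862 is not a leap year): 963 − 28 = 935 left.
March 1862 has 31 days: 935 − 31 = 904 left.
April 1862 has 30 days: 904 − 30 = 874 left.
May 1862 has 31 days: 874 − 31 = 843 left.
June 1862 has 30 days: 843 − 30 = 813 left.
July 1862 has 31 days: 813 − 31 = 782 left.
August 1862 has 31 days: 782 − 31 = 751 left.
September 1862 has 30 days: 751 − 30 = 721 left.
October 1862 has 31 days: 721 − 31 = 690 left.
November 1862 has 30 days: 690 − 30 = 660 left.
December 1862 has 31 days: 660 − 31 = 629 left.
January 1863 has 31 days: 629 − 31 = 598 left.
February 1863 has 28 days (1863 is not a leap year): 598 − 28 = 570 left.
March 1863 has 31 days: 570 − 31 = 539 left.
April 1863 has 30 days: 539 − 30 = 509 left.
May 1863 has 31 days: 509 − 31 = 478 left.
June 1863 has 30 days: 478 − 30 = 448 left.
July 1863 has 31 days: 448 − 31 = 417 left.
August 1863 has 31 days: 417 − 31 = 386 left.
September 1863 has 30 days: 386 − 30 = 356 left.
October 1863 has 31 days: 356 − 31 = 325 left.
November 1863 has 30 days: 325 − 30 = 295 left.
December 1863 has 31 days: 295 − 31 = 264 left.
January 1864 has 31 days: 264 − 31 = 233 left.
February 1864 has 29 days (1864 is a leap year): 233 − 29 = 204 left.
March 1864 has 31 days: 204 − 31 = 173 left.
April 1864 has 30 days: 173 − 30 = 143 left.
May 1864 has 31 days: 143 − 31 = 112 left.
June 1864 has 30 days: 112 − 30 = 82 left.
July 1864 has 31 days: 82 − 31 = 51 left.
August 1864 has 31 days: 51 − 31 = 20 left.
20 days into September 1864 → September 20, 1864.

September 20, 1864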